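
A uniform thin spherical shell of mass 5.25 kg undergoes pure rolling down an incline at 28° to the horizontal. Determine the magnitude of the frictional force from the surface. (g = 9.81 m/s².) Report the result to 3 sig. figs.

The moment of inertia is (2/3)MR², giving k ≡ I/(MR²) = 2/3.
Translational: Mg sinθ − f = Ma. Rotational about the CM: fR = Iα = kMRa, so f = kMa.
Combining, a = g sinθ/(1+k) and f = kMa = kMg sinθ/(1+k).
f = (2/3) × 5.25 × 9.81 × sin28° / 1.667 ≈ 9.67 N.

f ≈ 9.67 N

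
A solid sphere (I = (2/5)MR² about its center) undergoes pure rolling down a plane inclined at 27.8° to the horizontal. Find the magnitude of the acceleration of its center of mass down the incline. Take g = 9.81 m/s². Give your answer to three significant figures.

Here I = (2/5)MR², so the shape factor k = I/(MR²) = 0.4.
Newton's second law down the slope: Mg sinθ − f = Ma. The torque equation fR = Iα (with α = a/R) gives f = kMa.
Eliminating f: Mg sinθ = (1+k)Ma, so a = g sinθ/(1+k) = 9.81 × sin27.8° / 1.4 ≈ 3.27 m/s².

a ≈ 3.27 m/s²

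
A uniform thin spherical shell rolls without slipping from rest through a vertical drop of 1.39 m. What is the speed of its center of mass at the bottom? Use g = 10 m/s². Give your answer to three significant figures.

v ≈ 4.08 m/s

Here I = (2/3)MR², so the shape factor k = I/(MR²) = 2/3.
Since it rolls without slipping, ω = v/R and KE = ½Mv² + ½Iω² = ½(1+k)Mv² = (5/6)Mv².
Setting Mgh = (5/6)Mv² gives v = √(2gh/(1+k)) = √(2·10·1.39/1.667) ≈ 4.08 m/s.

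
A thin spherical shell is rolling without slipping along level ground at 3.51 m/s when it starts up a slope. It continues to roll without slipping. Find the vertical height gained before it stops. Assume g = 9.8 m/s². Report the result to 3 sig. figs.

For this body I = (2/3)MR², i.e. k = I/(MR²) = 2/3.
The rolling condition ω = v/R makes the rotational term ½I(v/R)² = ½kMv², so KE_total = ½(1+k)Mv² = (5/6)Mv².
All of this converts to potential energy at the highest point: (5/6)Mv₀² = Mgh.
Thus h = (1+k)v₀²/(2g) = 1.667 × 3.51² / (2 × 9.8) ≈ 1.05 m.

h ≈ 1.05 m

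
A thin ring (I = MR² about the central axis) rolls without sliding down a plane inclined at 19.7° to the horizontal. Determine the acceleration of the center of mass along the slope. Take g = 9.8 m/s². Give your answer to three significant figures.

Here I = MR², so the shape factor k = I/(MR²) = 1.
Newton's second law down the slope: Mg sinθ − f = Ma. The torque equation fR = Iα (with α = a/R) gives f = kMa.
Eliminating f: Mg sinθ = (1+k)Ma, so a = g sinθ/(1+k) = 9.8 × sin19.7° / 2 ≈ 1.65 m/s².

a ≈ 1.65 m/s²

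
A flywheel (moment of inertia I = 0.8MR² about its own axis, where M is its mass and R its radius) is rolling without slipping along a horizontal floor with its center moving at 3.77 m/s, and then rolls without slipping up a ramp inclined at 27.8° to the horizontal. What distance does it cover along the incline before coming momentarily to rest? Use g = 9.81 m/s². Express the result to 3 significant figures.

d ≈ 2.80 m

For this body I = 0.8MR², i.e. k = I/(MR²) = 0.8.
Since it rolls without slipping, ω = v/R and KE = ½Mv² + ½Iω² = ½(1+k)Mv² = (9/10)Mv².
Setting this equal to Mgh gives the vertical rise h = (1+k)v₀²/(2g) = 1.8×3.77²/(2×9.81) = 1.304 m.
The distance along the slope is d = h/sinθ = 1.304/sin27.8° ≈ 2.80 m.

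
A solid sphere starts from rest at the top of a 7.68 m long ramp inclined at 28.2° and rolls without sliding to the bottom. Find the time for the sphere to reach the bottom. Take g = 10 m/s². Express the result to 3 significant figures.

The moment of inertia is (2/5)MR², giving k ≡ I/(MR²) = 0.4.
Translational: Mg sinθ − f = Ma. Rotational about the CM: fR = Iα = kMRa, so f = kMa.
Hence a = g sinθ/(1+k) = 10×sin28.2°/1.4 = 3.375 m/s².
Starting from rest, L = ½at², so t = √(2L/a) = √(2×7.68/3.375) ≈ 2.13 s.

t ≈ 2.13 s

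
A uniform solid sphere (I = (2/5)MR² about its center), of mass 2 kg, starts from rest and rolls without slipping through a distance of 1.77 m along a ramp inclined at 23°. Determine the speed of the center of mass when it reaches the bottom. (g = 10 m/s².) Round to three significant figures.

Here I = (2/5)MR², so the shape factor k = I/(MR²) = 0.4.
Since it rolls without slipping, ω = v/R and KE = ½Mv² + ½Iω² = ½(1+k)Mv² = (7/10)Mv².
The vertical drop is h = L sinθ = 1.77 × sin23° = 0.6916 m.
Energy conservation: Mgh = (7/10)Mv², so v = √(2gh/(1+k)) = √(2 × 10 × 0.6916 / 1.4) ≈ 3.14 m/s.

v ≈ 3.14 m/s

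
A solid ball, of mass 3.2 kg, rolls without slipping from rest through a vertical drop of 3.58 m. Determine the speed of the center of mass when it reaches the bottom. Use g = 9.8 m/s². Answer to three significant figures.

For this body I = (2/5)MR², i.e. k = I/(MR²) = 0.4.
The rolling condition ω = v/R makes the rotational term ½I(v/R)² = ½kMv², so KE_total = ½(1+k)Mv² = (7/10)Mv².
Setting Mgh = (7/10)Mv² gives v = √(2gh/(1+k)) = √(2·9.8·3.58/1.4) ≈ 7.08 m/s.

v ≈ 7.08 m/s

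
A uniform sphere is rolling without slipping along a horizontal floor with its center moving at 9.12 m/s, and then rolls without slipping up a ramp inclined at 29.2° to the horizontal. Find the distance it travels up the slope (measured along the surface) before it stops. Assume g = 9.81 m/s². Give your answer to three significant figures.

d ≈ 12.2 m

With I = (2/5)MR², the ratio k = I/(MR²) is 0.4.
Pure rolling means v = ωR; then KE = ½Mv² + ½I(v/R)² = ½(1+k)Mv² = (7/10)Mv².
Setting this equal to Mgh gives the vertical rise h = (1+k)v₀²/(2g) = 1.4×9.12²/(2×9.81) = 5.935 m.
The distance along the slope is d = h/sinθ = 5.935/sin29.2° ≈ 12.2 m.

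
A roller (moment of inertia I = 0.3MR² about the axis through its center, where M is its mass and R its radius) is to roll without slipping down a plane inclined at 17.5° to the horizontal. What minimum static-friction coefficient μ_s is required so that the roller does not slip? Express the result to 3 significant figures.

With I = 0.3MR², the ratio k = I/(MR²) is 0.3.
Translational: Mg sinθ − f = Ma. Rotational about the CM: fR = Iα = kMRa, so f = kMa.
These give a = g sinθ/(1+k) and the required friction f = kMg sinθ/(1+k).
The normal force is N = Mg cosθ, so μ_min = f/N = k tanθ/(1+k).
μ_min = 0.3 × tan17.5° / 1.3 ≈ 0.0728.

μ_min ≈ 0.0728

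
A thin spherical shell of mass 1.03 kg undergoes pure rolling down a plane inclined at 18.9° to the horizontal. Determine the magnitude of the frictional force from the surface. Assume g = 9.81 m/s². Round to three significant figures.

f ≈ 1.31 N

With I = (2/3)MR², the ratio k = I/(MR²) is 2/3.
Along the incline Mg sinθ − f = Ma, and torque about the center fR = Iα = kMR²(a/R) gives f = kMa.
Combining, a = g sinθ/(1+k) and f = kMa = kMg sinθ/(1+k).
f = (2/3) × 1.03 × 9.81 × sin18.9° / 1.667 ≈ 1.31 N.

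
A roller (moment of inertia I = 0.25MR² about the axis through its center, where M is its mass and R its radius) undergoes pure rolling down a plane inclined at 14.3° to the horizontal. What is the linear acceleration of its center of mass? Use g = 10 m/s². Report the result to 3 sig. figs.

Here I = 0.25MR², so the shape factor k = I/(MR²) = 0.25.
Translational: Mg sinθ − f = Ma. Rotational about the CM: fR = Iα = kMRa, so f = kMa.
Eliminating f: Mg sinθ = (1+k)Ma, so a = g sinθ/(1+k) = 10 × sin14.3° / 1.25 ≈ 1.98 m/s².

a ≈ 1.98 m/s²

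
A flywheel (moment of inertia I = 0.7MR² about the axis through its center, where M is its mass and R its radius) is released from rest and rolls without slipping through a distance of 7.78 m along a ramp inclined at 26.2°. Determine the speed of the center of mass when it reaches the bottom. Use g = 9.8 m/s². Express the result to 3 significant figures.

v ≈ 6.29 m/s

The moment of inertia is 0.7MR², giving k ≡ I/(MR²) = 0.7.
The rolling condition ω = v/R makes the rotational term ½I(v/R)² = ½kMv², so KE_total = ½(1+k)Mv² = (17/20)Mv².
The vertical drop is h = L sinθ = 7.78 × sin26.2° = 3.435 m.
Setting Mgh = (17/20)Mv² gives v = √(2gh/(1+k)) = √(2·9.8·3.435/1.7) ≈ 6.29 m/s.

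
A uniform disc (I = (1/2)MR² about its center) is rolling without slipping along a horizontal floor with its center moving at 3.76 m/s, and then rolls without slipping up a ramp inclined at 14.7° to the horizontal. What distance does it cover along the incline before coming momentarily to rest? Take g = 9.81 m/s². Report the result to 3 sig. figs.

d ≈ 4.26 m

For this body I = (1/2)MR², i.e. k = I/(MR²) = 0.5.
Rolling without slipping gives ω = v/R, so the total kinetic energy is ½Mv² + ½Iω² = ½(1+k)Mv² = (3/4)Mv².
Setting this equal to Mgh gives the vertical rise h = (1+k)v₀²/(2g) = 1.5×3.76²/(2×9.81) = 1.081 m.
The distance along the slope is d = h/sinθ = 1.081/sin14.7° ≈ 4.26 m.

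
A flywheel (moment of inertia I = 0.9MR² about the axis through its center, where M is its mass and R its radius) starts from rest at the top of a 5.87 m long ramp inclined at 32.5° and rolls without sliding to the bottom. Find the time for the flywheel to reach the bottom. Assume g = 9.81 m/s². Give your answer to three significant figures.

The moment of inertia is 0.9MR², giving k ≡ I/(MR²) = 0.9.
Newton's second law down the slope: Mg sinθ − f = Ma. The torque equation fR = Iα (with α = a/R) gives f = kMa.
Hence a = g sinθ/(1+k) = 9.81×sin32.5°/1.9 = 2.774 m/s².
With constant a from rest, t = √(2L/a) = √(2·5.87/2.774) ≈ 2.06 s.

t ≈ 2.06 s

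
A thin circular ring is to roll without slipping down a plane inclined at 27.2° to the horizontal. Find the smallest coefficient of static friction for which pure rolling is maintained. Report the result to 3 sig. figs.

With I = MR², the ratio k = I/(MR²) is 1.
Translational: Mg sinθ − f = Ma. Rotational about the CM: fR = Iα = kMRa, so f = kMa.
These give a = g sinθ/(1+k) and the required friction f = kMg sinθ/(1+k).
With N = Mg cosθ, the no-slip condition f ≤ μN gives μ_min = f/N = k tanθ/(1+k).
μ_min = 1 × tan27.2° / 2 ≈ 0.257.

μ_min ≈ 0.257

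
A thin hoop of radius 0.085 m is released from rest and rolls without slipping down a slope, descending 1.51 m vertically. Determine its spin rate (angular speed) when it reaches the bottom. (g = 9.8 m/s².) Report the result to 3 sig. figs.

Here I = MR², so the shape factor k = I/(MR²) = 1.
The rolling condition ω = v/R makes the rotational term ½I(v/R)² = ½kMv², so KE_total = ½(1+k)Mv² = Mv².
Energy conservation Mgh = ½(1+k)Mv² gives v = √(2gh/(1+k)) = √(2 × 9.8 × 1.51 / 2) = 3.847 m/s.
Then ω = v/R = 3.847 / 0.085 ≈ 45.3 rad/s.

ω ≈ 45.3 rad/s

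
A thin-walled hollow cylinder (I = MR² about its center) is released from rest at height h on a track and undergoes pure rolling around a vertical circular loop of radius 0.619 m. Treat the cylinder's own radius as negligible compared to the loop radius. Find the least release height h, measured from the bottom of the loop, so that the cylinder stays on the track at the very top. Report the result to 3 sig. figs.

h_min ≈ 1.86 m

With I = MR², the ratio k = I/(MR²) is 1.
At the top of the loop, the minimum-contact condition is Mg = Mv_top²/r, so v_top² = gr.
With ω = v/R, the kinetic energy at speed v is ½(1+k)Mv² = Mv².
Energy conservation from release (height h) to the top (height 2r): Mgh = Mg(2r) + M·gr.
Thus h_min = 2r + (1+k)r/2 = r(2 + 2/2) = 0.619 × 3 ≈ 1.86 m.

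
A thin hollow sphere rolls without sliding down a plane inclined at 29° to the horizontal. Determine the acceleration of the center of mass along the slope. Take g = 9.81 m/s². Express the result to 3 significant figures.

For this body I = (2/3)MR², i.e. k = I/(MR²) = 2/3.
Along the incline Mg sinθ − f = Ma, and torque about the center fR = Iα = kMR²(a/R) gives f = kMa.
Eliminating f: Mg sinθ = (1+k)Ma, so a = g sinθ/(1+k) = 9.81 × sin29° / 1.667 ≈ 2.85 m/s².

a ≈ 2.85 m/s²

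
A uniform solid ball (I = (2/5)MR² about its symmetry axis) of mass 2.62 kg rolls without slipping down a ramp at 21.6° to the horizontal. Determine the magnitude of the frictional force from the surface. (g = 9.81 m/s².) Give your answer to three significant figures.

f ≈ 2.70 N

The moment of inertia is (2/5)MR², giving k ≡ I/(MR²) = 0.4.
Newton's second law down the slope: Mg sinθ − f = Ma. The torque equation fR = Iα (with α = a/R) gives f = kMa.
Combining, a = g sinθ/(1+k) and f = kMa = kMg sinθ/(1+k).
f = 0.4 × 2.62 × 9.81 × sin21.6° / 1.4 ≈ 2.70 N.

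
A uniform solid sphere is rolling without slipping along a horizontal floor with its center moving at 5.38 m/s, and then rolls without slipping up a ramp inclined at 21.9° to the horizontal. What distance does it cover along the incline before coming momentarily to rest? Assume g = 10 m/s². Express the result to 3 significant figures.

d ≈ 5.43 m

Here I = (2/5)MR², so the shape factor k = I/(MR²) = 0.4.
The rolling condition ω = v/R makes the rotational term ½I(v/R)² = ½kMv², so KE_total = ½(1+k)Mv² = (7/10)Mv².
Setting this equal to Mgh gives the vertical rise h = (1+k)v₀²/(2g) = 1.4×5.38²/(2×10) = 2.026 m.
The distance along the slope is d = h/sinθ = 2.026/sin21.9° ≈ 5.43 m.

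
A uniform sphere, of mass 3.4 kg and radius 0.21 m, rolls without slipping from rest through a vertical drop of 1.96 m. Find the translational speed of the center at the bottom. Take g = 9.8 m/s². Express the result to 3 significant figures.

v ≈ 5.24 m/s

With I = (2/5)MR², the ratio k = I/(MR²) is 0.4.
Pure rolling means v = ωR; then KE = ½Mv² + ½I(v/R)² = ½(1+k)Mv² = (7/10)Mv².
Energy conservation: Mgh = (7/10)Mv², so v = √(2gh/(1+k)) = √(2 × 9.8 × 1.96 / 1.4) ≈ 5.24 m/s.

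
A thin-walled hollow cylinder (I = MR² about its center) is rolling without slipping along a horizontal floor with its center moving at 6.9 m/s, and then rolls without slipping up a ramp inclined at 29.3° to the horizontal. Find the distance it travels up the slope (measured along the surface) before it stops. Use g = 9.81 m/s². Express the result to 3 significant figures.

With I = MR², the ratio k = I/(MR²) is 1.
Rolling without slipping gives ω = v/R, so the total kinetic energy is ½Mv² + ½Iω² = ½(1+k)Mv² = Mv².
Setting this equal to Mgh gives the vertical rise h = (1+k)v₀²/(2g) = 2×6.9²/(2×9.81) = 4.853 m.
The distance along the slope is d = h/sinθ = 4.853/sin29.3° ≈ 9.92 m.

d ≈ 9.92 m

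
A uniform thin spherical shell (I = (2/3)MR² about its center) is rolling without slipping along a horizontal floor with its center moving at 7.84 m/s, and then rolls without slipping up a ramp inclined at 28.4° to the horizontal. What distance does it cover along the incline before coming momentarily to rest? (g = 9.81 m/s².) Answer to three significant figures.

d ≈ 11.0 m

Here I = (2/3)MR², so the shape factor k = I/(MR²) = 2/3.
Pure rolling means v = ωR; then KE = ½Mv² + ½I(v/R)² = ½(1+k)Mv² = (5/6)Mv².
Setting this equal to Mgh gives the vertical rise h = (1+k)v₀²/(2g) = 1.667×7.84²/(2×9.81) = 5.221 m.
Along the incline, d = h/sinθ = 5.221/sin28.4° ≈ 11.0 m.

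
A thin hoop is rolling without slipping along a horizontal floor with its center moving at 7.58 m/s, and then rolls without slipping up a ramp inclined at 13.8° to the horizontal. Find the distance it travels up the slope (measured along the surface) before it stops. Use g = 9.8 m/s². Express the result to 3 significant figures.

For this body I = MR², i.e. k = I/(MR²) = 1.
Pure rolling means v = ωR; then KE = ½Mv² + ½I(v/R)² = ½(1+k)Mv² = Mv².
Setting this equal to Mgh gives the vertical rise h = (1+k)v₀²/(2g) = 2×7.58²/(2×9.8) = 5.863 m.
The distance along the slope is d = h/sinθ = 5.863/sin13.8° ≈ 24.6 m.

d ≈ 24.6 m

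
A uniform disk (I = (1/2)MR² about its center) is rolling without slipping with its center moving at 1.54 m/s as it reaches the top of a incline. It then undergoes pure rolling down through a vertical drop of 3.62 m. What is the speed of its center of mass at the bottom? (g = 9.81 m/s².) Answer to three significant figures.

v ≈ 7.05 m/s

The moment of inertia is (1/2)MR², giving k ≡ I/(MR²) = 0.5.
Pure rolling means v = ωR; then KE = ½Mv² + ½I(v/R)² = ½(1+k)Mv² = (3/4)Mv².
Energy conservation: (3/4)Mv₀² + Mgh = (3/4)Mv², so v² = v₀² + 2gh/(1+k).
v = √(1.54² + 2×9.81×3.62/1.5) = √49.72 ≈ 7.05 m/s.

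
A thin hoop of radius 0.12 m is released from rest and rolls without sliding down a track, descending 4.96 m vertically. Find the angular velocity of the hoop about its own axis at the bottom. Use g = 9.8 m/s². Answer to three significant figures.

Here I = MR², so the shape factor k = I/(MR²) = 1.
Since it rolls without slipping, ω = v/R and KE = ½Mv² + ½Iω² = ½(1+k)Mv² = Mv².
Energy conservation Mgh = ½(1+k)Mv² gives v = √(2gh/(1+k)) = √(2 × 9.8 × 4.96 / 2) = 6.972 m/s.
Then ω = v/R = 6.972 / 0.12 ≈ 58.1 rad/s.

ω ≈ 58.1 rad/s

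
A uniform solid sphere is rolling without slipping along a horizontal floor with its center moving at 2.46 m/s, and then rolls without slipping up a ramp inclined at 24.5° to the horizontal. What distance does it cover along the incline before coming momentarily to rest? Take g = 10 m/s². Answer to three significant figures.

With I = (2/5)MR², the ratio k = I/(MR²) is 0.4.
The rolling condition ω = v/R makes the rotational term ½I(v/R)² = ½kMv², so KE_total = ½(1+k)Mv² = (7/10)Mv².
Setting this equal to Mgh gives the vertical rise h = (1+k)v₀²/(2g) = 1.4×2.46²/(2×10) = 0.4236 m.
The distance along the slope is d = h/sinθ = 0.4236/sin24.5° ≈ 1.02 m.

d ≈ 1.02 m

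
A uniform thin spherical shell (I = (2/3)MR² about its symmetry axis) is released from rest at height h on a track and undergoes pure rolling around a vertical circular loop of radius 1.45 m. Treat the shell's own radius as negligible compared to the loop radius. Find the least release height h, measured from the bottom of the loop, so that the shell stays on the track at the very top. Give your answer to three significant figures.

With I = (2/3)MR², the ratio k = I/(MR²) is 2/3.
At the top, contact is just lost when gravity alone supplies the centripetal force: Mg = Mv_top²/r, i.e. v_top² = gr.
With ω = v/R, the kinetic energy at speed v is ½(1+k)Mv² = (5/6)Mv².
Energy conservation from release (height h) to the top (height 2r): Mgh = Mg(2r) + (5/6)M·gr.
Thus h_min = 2r + (1+k)r/2 = r(2 + 1.667/2) = 1.45 × 2.833 ≈ 4.11 m.

h_min ≈ 4.11 m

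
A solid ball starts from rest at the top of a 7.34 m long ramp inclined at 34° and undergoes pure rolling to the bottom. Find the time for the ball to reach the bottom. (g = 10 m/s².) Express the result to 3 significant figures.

With I = (2/5)MR², the ratio k = I/(MR²) is 0.4.
Newton's second law down the slope: Mg sinθ − f = Ma. The torque equation fR = Iα (with α = a/R) gives f = kMa.
Hence a = g sinθ/(1+k) = 10×sin34°/1.4 = 3.994 m/s².
Starting from rest, L = ½at², so t = √(2L/a) = √(2×7.34/3.994) ≈ 1.92 s.

t ≈ 1.92 s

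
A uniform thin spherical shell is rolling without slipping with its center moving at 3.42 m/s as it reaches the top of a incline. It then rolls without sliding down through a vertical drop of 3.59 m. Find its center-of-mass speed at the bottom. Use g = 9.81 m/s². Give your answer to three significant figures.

v ≈ 7.35 m/s

With I = (2/3)MR², the ratio k = I/(MR²) is 2/3.
Since it rolls without slipping, ω = v/R and KE = ½Mv² + ½Iω² = ½(1+k)Mv² = (5/6)Mv².
Conserving energy between top and bottom: (5/6)Mv² = (5/6)Mv₀² + Mgh, hence v² = v₀² + 2gh/(1+k).
v = √(3.42² + 2×9.81×3.59/1.667) = √53.96 ≈ 7.35 m/s.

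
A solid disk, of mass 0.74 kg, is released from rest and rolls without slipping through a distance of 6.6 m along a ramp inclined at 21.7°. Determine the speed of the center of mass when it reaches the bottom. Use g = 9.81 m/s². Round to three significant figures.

For this body I = (1/2)MR², i.e. k = I/(MR²) = 0.5.
The rolling condition ω = v/R makes the rotational term ½I(v/R)² = ½kMv², so KE_total = ½(1+k)Mv² = (3/4)Mv².
The vertical drop is h = L sinθ = 6.6 × sin21.7° = 2.44 m.
Energy conservation: Mgh = (3/4)Mv², so v = √(2gh/(1+k)) = √(2 × 9.81 × 2.44 / 1.5) ≈ 5.65 m/s.

v ≈ 5.65 m/s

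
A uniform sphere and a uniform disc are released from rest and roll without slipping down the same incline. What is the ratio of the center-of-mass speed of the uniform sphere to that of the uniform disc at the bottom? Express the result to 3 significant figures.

Each satisfies Mgh = ½(1+k)Mv² with k = I/(MR²), so v ∝ 1/√(1+k).
For the uniform sphere k = 0.4; for the uniform disc k = 0.5.
v₁/v₂ = √((1+k₂)/(1+k₁)) = √(1.5/1.4) ≈ 1.04.

v_ratio ≈ 1.04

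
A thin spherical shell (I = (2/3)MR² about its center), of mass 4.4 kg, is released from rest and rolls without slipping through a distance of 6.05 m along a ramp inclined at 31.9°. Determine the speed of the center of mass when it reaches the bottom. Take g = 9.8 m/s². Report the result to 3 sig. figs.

v ≈ 6.13 m/s

The moment of inertia is (2/3)MR², giving k ≡ I/(MR²) = 2/3.
Since it rolls without slipping, ω = v/R and KE = ½Mv² + ½Iω² = ½(1+k)Mv² = (5/6)Mv².
The vertical drop is h = L sinθ = 6.05 × sin31.9° = 3.197 m.
Setting Mgh = (5/6)Mv² gives v = √(2gh/(1+k)) = √(2·9.8·3.197/1.667) ≈ 6.13 m/s.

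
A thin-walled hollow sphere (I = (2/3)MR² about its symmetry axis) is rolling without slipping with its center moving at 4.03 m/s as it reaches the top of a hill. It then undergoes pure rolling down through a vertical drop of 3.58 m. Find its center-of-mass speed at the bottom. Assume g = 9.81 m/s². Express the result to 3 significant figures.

v ≈ 7.64 m/s

For this body I = (2/3)MR², i.e. k = I/(MR²) = 2/3.
Rolling without slipping gives ω = v/R, so the total kinetic energy is ½Mv² + ½Iω² = ½(1+k)Mv² = (5/6)Mv².
Conserving energy between top and bottom: (5/6)Mv² = (5/6)Mv₀² + Mgh, hence v² = v₀² + 2gh/(1+k).
v = √(4.03² + 2×9.81×3.58/1.667) = √58.38 ≈ 7.64 m/s.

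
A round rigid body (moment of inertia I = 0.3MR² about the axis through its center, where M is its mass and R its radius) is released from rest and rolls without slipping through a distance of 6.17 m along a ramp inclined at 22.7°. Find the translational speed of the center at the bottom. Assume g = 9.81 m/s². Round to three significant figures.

v ≈ 5.99 m/s

The moment of inertia is 0.3MR², giving k ≡ I/(MR²) = 0.3.
Since it rolls without slipping, ω = v/R and KE = ½Mv² + ½Iω² = ½(1+k)Mv² = (13/20)Mv².
The vertical drop is h = L sinθ = 6.17 × sin22.7° = 2.381 m.
Energy conservation: Mgh = (13/20)Mv², so v = √(2gh/(1+k)) = √(2 × 9.81 × 2.381 / 1.3) ≈ 5.99 m/s.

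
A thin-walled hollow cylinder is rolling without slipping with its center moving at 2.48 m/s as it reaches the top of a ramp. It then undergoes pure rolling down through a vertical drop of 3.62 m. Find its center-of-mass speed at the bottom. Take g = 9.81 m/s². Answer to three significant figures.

The moment of inertia is MR², giving k ≡ I/(MR²) = 1.
Rolling without slipping gives ω = v/R, so the total kinetic energy is ½Mv² + ½Iω² = ½(1+k)Mv² = Mv².
Conserving energy between top and bottom: Mv² = Mv₀² + Mgh, hence v² = v₀² + 2gh/(1+k).
v = √(2.48² + 2×9.81×3.62/2) = √41.66 ≈ 6.45 m/s.

v ≈ 6.45 m/s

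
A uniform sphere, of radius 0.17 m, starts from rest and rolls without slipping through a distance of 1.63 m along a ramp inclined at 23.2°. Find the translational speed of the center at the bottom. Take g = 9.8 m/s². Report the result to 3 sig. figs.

v ≈ 3.00 m/s

Here I = (2/5)MR², so the shape factor k = I/(MR²) = 0.4.
Pure rolling means v = ωR; then KE = ½Mv² + ½I(v/R)² = ½(1+k)Mv² = (7/10)Mv².
The vertical drop is h = L sinθ = 1.63 × sin23.2° = 0.6421 m.
Energy conservation: Mgh = (7/10)Mv², so v = √(2gh/(1+k)) = √(2 × 9.8 × 0.6421 / 1.4) ≈ 3.00 m/s.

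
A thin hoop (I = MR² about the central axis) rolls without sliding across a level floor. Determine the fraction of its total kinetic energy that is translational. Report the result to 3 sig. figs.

fraction ≈ 0.500

The moment of inertia is MR², giving k ≡ I/(MR²) = 1.
With ω = v/R, KE_trans = ½Mv² and KE_rot = ½Iω² = ½kMv², so KE_total = ½(1+k)Mv².
The translational fraction is therefore 1/(1+k) = 1/2 ≈ 0.500.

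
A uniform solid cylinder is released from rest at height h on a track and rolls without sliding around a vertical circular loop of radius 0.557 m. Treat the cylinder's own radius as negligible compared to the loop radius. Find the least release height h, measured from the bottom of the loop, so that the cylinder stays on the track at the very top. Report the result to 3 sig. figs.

For this body I = (1/2)MR², i.e. k = I/(MR²) = 0.5.
At the top of the loop, the minimum-contact condition is Mg = Mv_top²/r, so v_top² = gr.
With ω = v/R, the kinetic energy at speed v is ½(1+k)Mv² = (3/4)Mv².
Energy conservation from release (height h) to the top (height 2r): Mgh = Mg(2r) + (3/4)M·gr.
Thus h_min = 2r + (1+k)r/2 = r(2 + 1.5/2) = 0.557 × 2.75 ≈ 1.53 m.

h_min ≈ 1.53 m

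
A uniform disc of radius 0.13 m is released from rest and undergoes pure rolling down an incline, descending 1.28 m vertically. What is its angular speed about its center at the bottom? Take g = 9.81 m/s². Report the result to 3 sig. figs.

The moment of inertia is (1/2)MR², giving k ≡ I/(MR²) = 0.5.
The rolling condition ω = v/R makes the rotational term ½I(v/R)² = ½kMv², so KE_total = ½(1+k)Mv² = (3/4)Mv².
Energy conservation Mgh = ½(1+k)Mv² gives v = √(2gh/(1+k)) = √(2 × 9.81 × 1.28 / 1.5) = 4.092 m/s.
The angular speed follows from ω = v/R = 4.092/0.13 ≈ 31.5 rad/s.

ω ≈ 31.5 rad/s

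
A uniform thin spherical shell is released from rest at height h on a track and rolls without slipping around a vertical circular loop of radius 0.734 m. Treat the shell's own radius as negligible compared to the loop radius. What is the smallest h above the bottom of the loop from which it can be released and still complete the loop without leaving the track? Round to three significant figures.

For this body I = (2/3)MR², i.e. k = I/(MR²) = 2/3.
At the top, contact is just lost when gravity alone supplies the centripetal force: Mg = Mv_top²/r, i.e. v_top² = gr.
With ω = v/R, the kinetic energy at speed v is ½(1+k)Mv² = (5/6)Mv².
Energy conservation from release (height h) to the top (height 2r): Mgh = Mg(2r) + (5/6)M·gr.
Thus h_min = 2r + (1+k)r/2 = r(2 + 1.667/2) = 0.734 × 2.833 ≈ 2.08 m.

h_min ≈ 2.08 m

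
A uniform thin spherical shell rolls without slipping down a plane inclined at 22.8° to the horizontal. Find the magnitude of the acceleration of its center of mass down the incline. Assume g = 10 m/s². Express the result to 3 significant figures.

a ≈ 2.33 m/s²

With I = (2/3)MR², the ratio k = I/(MR²) is 2/3.
Translational: Mg sinθ − f = Ma. Rotational about the CM: fR = Iα = kMRa, so f = kMa.
Eliminating f: Mg sinθ = (1+k)Ma, so a = g sinθ/(1+k) = 10 × sin22.8° / 1.667 ≈ 2.33 m/s².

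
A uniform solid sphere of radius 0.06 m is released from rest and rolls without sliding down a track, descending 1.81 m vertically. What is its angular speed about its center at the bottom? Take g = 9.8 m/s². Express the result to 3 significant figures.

With I = (2/5)MR², the ratio k = I/(MR²) is 0.4.
Pure rolling means v = ωR; then KE = ½Mv² + ½I(v/R)² = ½(1+k)Mv² = (7/10)Mv².
Energy conservation Mgh = ½(1+k)Mv² gives v = √(2gh/(1+k)) = √(2 × 9.8 × 1.81 / 1.4) = 5.034 m/s.
Then ω = v/R = 5.034 / 0.06 ≈ 83.9 rad/s.

ω ≈ 83.9 rad/s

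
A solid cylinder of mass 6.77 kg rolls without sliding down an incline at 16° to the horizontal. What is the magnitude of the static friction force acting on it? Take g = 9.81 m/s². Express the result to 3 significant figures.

Here I = (1/2)MR², so the shape factor k = I/(MR²) = 0.5.
Newton's second law down the slope: Mg sinθ − f = Ma. The torque equation fR = Iα (with α = a/R) gives f = kMa.
Combining, a = g sinθ/(1+k) and f = kMa = kMg sinθ/(1+k).
f = 0.5 × 6.77 × 9.81 × sin16° / 1.5 ≈ 6.10 N.

f ≈ 6.10 N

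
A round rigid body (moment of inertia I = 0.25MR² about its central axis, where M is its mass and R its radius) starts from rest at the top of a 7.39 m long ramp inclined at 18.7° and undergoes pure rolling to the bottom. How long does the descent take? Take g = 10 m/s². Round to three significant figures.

For this body I = 0.25MR², i.e. k = I/(MR²) = 0.25.
Along the incline Mg sinθ − f = Ma, and torque about the center fR = Iα = kMR²(a/R) gives f = kMa.
Hence a = g sinθ/(1+k) = 10×sin18.7°/1.25 = 2.565 m/s².
With constant a from rest, t = √(2L/a) = √(2·7.39/2.565) ≈ 2.40 s.

t ≈ 2.40 s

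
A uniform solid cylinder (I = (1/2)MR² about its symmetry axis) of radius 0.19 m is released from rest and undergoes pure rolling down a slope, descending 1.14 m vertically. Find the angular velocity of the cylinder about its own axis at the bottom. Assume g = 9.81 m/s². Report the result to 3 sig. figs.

ω ≈ 20.3 rad/s

Here I = (1/2)MR², so the shape factor k = I/(MR²) = 0.5.
Pure rolling means v = ωR; then KE = ½Mv² + ½I(v/R)² = ½(1+k)Mv² = (3/4)Mv².
Energy conservation Mgh = ½(1+k)Mv² gives v = √(2gh/(1+k)) = √(2 × 9.81 × 1.14 / 1.5) = 3.862 m/s.
The angular speed follows from ω = v/R = 3.862/0.19 ≈ 20.3 rad/s.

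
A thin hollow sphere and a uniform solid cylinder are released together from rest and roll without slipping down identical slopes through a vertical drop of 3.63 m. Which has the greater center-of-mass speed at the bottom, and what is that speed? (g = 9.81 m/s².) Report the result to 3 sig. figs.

For rolling without slipping, Mgh = ½(1+k)Mv² where k = I/(MR²), so v = √(2gh/(1+k)).
Thin hollow sphere: k = 2/3, giving v = √(2×9.81×3.63/1.667) = 6.537 m/s.
Uniform solid cylinder: k = 0.5, giving v = √(2×9.81×3.63/1.5) = 6.891 m/s.
The smaller k wins: the uniform solid cylinder, at ≈ 6.89 m/s.

the uniform solid cylinder, at v ≈ 6.89 m/s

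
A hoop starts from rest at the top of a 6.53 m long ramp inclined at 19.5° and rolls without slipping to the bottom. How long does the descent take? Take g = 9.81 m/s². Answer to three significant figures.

With I = MR², the ratio k = I/(MR²) is 1.
Newton's second law down the slope: Mg sinθ − f = Ma. The torque equation fR = Iα (with α = a/R) gives f = kMa.
Hence a = g sinθ/(1+k) = 9.81×sin19.5°/2 = 1.637 m/s².
Starting from rest, L = ½at², so t = √(2L/a) = √(2×6.53/1.637) ≈ 2.82 s.

t ≈ 2.82 s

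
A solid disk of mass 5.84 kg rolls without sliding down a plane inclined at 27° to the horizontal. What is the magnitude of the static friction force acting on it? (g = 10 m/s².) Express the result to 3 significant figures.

f ≈ 8.84 N

For this body I = (1/2)MR², i.e. k = I/(MR²) = 0.5.
Newton's second law down the slope: Mg sinθ − f = Ma. The torque equation fR = Iα (with α = a/R) gives f = kMa.
Combining, a = g sinθ/(1+k) and f = kMa = kMg sinθ/(1+k).
f = 0.5 × 5.84 × 10 × sin27° / 1.5 ≈ 8.84 N.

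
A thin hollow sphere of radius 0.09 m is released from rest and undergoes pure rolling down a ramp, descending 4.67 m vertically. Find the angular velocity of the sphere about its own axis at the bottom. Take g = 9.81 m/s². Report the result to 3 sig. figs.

ω ≈ 82.4 rad/s

Here I = (2/3)MR², so the shape factor k = I/(MR²) = 2/3.
Rolling without slipping gives ω = v/R, so the total kinetic energy is ½Mv² + ½Iω² = ½(1+k)Mv² = (5/6)Mv².
Energy conservation Mgh = ½(1+k)Mv² gives v = √(2gh/(1+k)) = √(2 × 9.81 × 4.67 / 1.667) = 7.415 m/s.
The angular speed follows from ω = v/R = 7.415/0.09 ≈ 82.4 rad/s.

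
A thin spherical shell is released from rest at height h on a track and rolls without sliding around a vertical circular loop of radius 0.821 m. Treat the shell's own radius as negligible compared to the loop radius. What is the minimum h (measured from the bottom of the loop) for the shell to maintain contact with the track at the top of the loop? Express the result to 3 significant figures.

h_min ≈ 2.33 m

With I = (2/3)MR², the ratio k = I/(MR²) is 2/3.
At the top of the loop, the minimum-contact condition is Mg = Mv_top²/r, so v_top² = gr.
With ω = v/R, the kinetic energy at speed v is ½(1+k)Mv² = (5/6)Mv².
Energy conservation from release (height h) to the top (height 2r): Mgh = Mg(2r) + (5/6)M·gr.
Thus h_min = 2r + (1+k)r/2 = r(2 + 1.667/2) = 0.821 × 2.833 ≈ 2.33 m.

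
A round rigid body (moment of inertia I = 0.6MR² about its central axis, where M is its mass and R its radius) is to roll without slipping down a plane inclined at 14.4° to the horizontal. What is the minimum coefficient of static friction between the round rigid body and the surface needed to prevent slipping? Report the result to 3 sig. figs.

With I = 0.6MR², the ratio k = I/(MR²) is 0.6.
Translational: Mg sinθ − f = Ma. Rotational about the CM: fR = Iα = kMRa, so f = kMa.
These give a = g sinθ/(1+k) and the required friction f = kMg sinθ/(1+k).
With N = Mg cosθ, the no-slip condition f ≤ μN gives μ_min = f/N = k tanθ/(1+k).
μ_min = 0.6 × tan14.4° / 1.6 ≈ 0.0963.

μ_min ≈ 0.0963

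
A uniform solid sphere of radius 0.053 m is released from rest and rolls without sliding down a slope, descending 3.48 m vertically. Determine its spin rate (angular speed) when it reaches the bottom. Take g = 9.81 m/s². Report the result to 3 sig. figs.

ω ≈ 132 rad/s

For this body I = (2/5)MR², i.e. k = I/(MR²) = 0.4.
Pure rolling means v = ωR; then KE = ½Mv² + ½I(v/R)² = ½(1+k)Mv² = (7/10)Mv².
Energy conservation Mgh = ½(1+k)Mv² gives v = √(2gh/(1+k)) = √(2 × 9.81 × 3.48 / 1.4) = 6.984 m/s.
The angular speed follows from ω = v/R = 6.984/0.053 ≈ 132 rad/s.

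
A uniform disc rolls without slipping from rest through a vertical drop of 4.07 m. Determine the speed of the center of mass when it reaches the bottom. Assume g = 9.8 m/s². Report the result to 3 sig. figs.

v ≈ 7.29 m/s

For this body I = (1/2)MR², i.e. k = I/(MR²) = 0.5.
Rolling without slipping gives ω = v/R, so the total kinetic energy is ½Mv² + ½Iω² = ½(1+k)Mv² = (3/4)Mv².
Energy conservation: Mgh = (3/4)Mv², so v = √(2gh/(1+k)) = √(2 × 9.8 × 4.07 / 1.5) ≈ 7.29 m/s.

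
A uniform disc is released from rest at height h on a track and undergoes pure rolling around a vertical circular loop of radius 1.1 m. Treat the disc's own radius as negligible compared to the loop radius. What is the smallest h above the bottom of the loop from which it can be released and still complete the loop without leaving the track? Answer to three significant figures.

h_min ≈ 3.03 m

With I = (1/2)MR², the ratio k = I/(MR²) is 0.5.
At the top of the loop, the minimum-contact condition is Mg = Mv_top²/r, so v_top² = gr.
With ω = v/R, the kinetic energy at speed v is ½(1+k)Mv² = (3/4)Mv².
Energy conservation from release (height h) to the top (height 2r): Mgh = Mg(2r) + (3/4)M·gr.
Thus h_min = 2r + (1+k)r/2 = r(2 + 1.5/2) = 1.1 × 2.75 ≈ 3.03 m.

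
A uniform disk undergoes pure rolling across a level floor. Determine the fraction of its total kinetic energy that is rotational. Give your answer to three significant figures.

fraction ≈ 0.333

With I = (1/2)MR², the ratio k = I/(MR²) is 0.5.
With ω = v/R, KE_trans = ½Mv² and KE_rot = ½Iω² = ½kMv², so KE_total = ½(1+k)Mv².
The rotational fraction is therefore k/(1+k) = 0.5/1.5 ≈ 0.333.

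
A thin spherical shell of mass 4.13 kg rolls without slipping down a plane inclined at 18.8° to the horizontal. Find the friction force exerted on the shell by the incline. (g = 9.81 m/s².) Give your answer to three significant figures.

For this body I = (2/3)MR², i.e. k = I/(MR²) = 2/3.
Translational: Mg sinθ − f = Ma. Rotational about the CM: fR = Iα = kMRa, so f = kMa.
Combining, a = g sinθ/(1+k) and f = kMa = kMg sinθ/(1+k).
f = (2/3) × 4.13 × 9.81 × sin18.8° / 1.667 ≈ 5.22 N.

f ≈ 5.22 N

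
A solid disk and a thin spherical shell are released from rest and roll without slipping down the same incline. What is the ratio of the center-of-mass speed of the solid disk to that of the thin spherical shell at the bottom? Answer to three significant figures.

Each satisfies Mgh = ½(1+k)Mv² with k = I/(MR²), so v ∝ 1/√(1+k).
For the solid disk k = 0.5; for the thin spherical shell k = 2/3.
v₁/v₂ = √((1+k₂)/(1+k₁)) = √(1.667/1.5) ≈ 1.05.

v_ratio ≈ 1.05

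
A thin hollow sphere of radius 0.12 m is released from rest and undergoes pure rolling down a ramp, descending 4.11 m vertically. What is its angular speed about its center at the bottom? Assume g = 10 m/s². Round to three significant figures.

ω ≈ 58.5 rad/s

Here I = (2/3)MR², so the shape factor k = I/(MR²) = 2/3.
Rolling without slipping gives ω = v/R, so the total kinetic energy is ½Mv² + ½Iω² = ½(1+k)Mv² = (5/6)Mv².
Energy conservation Mgh = ½(1+k)Mv² gives v = √(2gh/(1+k)) = √(2 × 10 × 4.11 / 1.667) = 7.023 m/s.
Then ω = v/R = 7.023 / 0.12 ≈ 58.5 rad/s.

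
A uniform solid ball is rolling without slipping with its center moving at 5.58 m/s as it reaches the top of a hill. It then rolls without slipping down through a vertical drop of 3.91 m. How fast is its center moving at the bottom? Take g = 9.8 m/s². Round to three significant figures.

v ≈ 9.27 m/s

For this body I = (2/5)MR², i.e. k = I/(MR²) = 0.4.
Since it rolls without slipping, ω = v/R and KE = ½Mv² + ½Iω² = ½(1+k)Mv² = (7/10)Mv².
Energy conservation: (7/10)Mv₀² + Mgh = (7/10)Mv², so v² = v₀² + 2gh/(1+k).
v = √(5.58² + 2×9.8×3.91/1.4) = √85.88 ≈ 9.27 m/s.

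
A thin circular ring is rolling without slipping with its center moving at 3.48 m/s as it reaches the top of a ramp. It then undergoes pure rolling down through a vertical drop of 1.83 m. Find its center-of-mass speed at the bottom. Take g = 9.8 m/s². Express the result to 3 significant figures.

v ≈ 5.48 m/s

Here I = MR², so the shape factor k = I/(MR²) = 1.
Since it rolls without slipping, ω = v/R and KE = ½Mv² + ½Iω² = ½(1+k)Mv² = Mv².
Conserving energy between top and bottom: Mv² = Mv₀² + Mgh, hence v² = v₀² + 2gh/(1+k).
v = √(3.48² + 2×9.8×1.83/2) = √30.04 ≈ 5.48 m/s.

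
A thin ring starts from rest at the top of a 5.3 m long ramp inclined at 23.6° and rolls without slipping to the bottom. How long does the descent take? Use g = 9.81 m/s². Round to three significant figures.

For this body I = MR², i.e. k = I/(MR²) = 1.
Translational: Mg sinθ − f = Ma. Rotational about the CM: fR = Iα = kMRa, so f = kMa.
Hence a = g sinθ/(1+k) = 9.81×sin23.6°/2 = 1.964 m/s².
Starting from rest, L = ½at², so t = √(2L/a) = √(2×5.3/1.964) ≈ 2.32 s.

t ≈ 2.32 s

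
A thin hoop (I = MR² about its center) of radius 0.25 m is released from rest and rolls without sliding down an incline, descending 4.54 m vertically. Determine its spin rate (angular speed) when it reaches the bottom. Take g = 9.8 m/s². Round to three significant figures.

Here I = MR², so the shape factor k = I/(MR²) = 1.
The rolling condition ω = v/R makes the rotational term ½I(v/R)² = ½kMv², so KE_total = ½(1+k)Mv² = Mv².
Energy conservation Mgh = ½(1+k)Mv² gives v = √(2gh/(1+k)) = √(2 × 9.8 × 4.54 / 2) = 6.67 m/s.
The angular speed follows from ω = v/R = 6.67/0.25 ≈ 26.7 rad/s.

ω ≈ 26.7 rad/s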